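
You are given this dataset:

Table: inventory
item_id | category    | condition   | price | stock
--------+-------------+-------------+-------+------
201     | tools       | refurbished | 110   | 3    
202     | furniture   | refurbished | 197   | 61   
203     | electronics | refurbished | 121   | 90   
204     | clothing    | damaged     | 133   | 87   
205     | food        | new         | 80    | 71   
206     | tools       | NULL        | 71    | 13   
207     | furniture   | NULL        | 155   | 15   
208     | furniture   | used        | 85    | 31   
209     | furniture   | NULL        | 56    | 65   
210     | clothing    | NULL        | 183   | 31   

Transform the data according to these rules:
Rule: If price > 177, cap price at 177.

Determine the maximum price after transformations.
177

Step 1: Original maximum price = 197
Step 2: Apply cap at 177
Step 3: 2 records had price > 177 and were capped
Step 4: Maximum after transformation = 177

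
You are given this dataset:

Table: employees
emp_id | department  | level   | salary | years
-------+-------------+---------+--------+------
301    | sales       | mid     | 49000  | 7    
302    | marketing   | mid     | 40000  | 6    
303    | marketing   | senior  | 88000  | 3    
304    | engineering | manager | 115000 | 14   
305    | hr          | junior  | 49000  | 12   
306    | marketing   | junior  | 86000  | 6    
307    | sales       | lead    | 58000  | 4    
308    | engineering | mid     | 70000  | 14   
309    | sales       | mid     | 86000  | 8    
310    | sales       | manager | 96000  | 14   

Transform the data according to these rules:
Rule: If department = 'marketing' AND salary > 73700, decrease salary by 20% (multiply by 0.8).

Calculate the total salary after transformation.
702200.0

Step 1: Find records where department = 'marketing' AND salary > 73700
Step 2: 2 records match, summing to 174000
Step 3: After multiplier: 174000 × 0.8 = 139200.0
Step 4: Unaffected records sum: 563000
Step 5: Final sum = 139200.0 + 563000 = 702200.0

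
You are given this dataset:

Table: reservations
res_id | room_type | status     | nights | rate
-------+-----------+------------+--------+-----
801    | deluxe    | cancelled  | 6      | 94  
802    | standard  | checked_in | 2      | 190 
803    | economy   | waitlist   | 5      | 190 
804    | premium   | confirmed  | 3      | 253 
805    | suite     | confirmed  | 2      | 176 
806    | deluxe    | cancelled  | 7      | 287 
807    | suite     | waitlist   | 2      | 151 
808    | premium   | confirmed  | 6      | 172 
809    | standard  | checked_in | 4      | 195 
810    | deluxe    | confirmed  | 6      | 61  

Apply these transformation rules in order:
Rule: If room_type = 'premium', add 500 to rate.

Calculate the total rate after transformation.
2769

Step 1: Count records where room_type = 'premium': 2
Step 2: Total bonus added: 2 × 500 = 1000
Step 3: Original sum of rate: 1769
Step 4: Final sum = 1769 + 1000 = 2769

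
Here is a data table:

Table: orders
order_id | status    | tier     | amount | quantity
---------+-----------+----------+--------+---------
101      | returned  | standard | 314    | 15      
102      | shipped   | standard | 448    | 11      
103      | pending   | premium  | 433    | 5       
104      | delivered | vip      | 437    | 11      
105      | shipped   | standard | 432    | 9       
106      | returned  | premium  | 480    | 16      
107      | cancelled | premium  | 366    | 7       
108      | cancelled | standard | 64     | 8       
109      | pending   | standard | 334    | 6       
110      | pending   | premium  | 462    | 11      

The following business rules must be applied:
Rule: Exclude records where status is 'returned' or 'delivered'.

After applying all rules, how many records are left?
7

Step 1: Count records to exclude
  - 2 (returned) + 1 (delivered) = 3 records
Step 2: Total records: 10
Step 3: Remaining = 10 - 3 = 7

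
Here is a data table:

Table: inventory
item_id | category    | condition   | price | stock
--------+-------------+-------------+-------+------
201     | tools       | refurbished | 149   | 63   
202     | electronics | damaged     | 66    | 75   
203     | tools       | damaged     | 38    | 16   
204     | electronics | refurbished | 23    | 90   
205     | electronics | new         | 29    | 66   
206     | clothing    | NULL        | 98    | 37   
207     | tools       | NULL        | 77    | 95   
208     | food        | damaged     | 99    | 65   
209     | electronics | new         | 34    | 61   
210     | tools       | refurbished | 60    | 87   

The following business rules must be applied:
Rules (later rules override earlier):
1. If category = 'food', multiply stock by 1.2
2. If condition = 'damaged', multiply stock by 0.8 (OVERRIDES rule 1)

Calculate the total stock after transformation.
623.8

Step 1: Rule 2 takes priority for records with condition = 'damaged'
  - 3 records: 156 × 0.8 = 124.8
Step 2: Rule 1 applies to remaining records with category = 'food'
  - 0 records: 0 × 1.2 = 0.0
Step 3: Other records unchanged: 499
Step 4: Final sum = 124.8 + 0.0 + 499 = 623.8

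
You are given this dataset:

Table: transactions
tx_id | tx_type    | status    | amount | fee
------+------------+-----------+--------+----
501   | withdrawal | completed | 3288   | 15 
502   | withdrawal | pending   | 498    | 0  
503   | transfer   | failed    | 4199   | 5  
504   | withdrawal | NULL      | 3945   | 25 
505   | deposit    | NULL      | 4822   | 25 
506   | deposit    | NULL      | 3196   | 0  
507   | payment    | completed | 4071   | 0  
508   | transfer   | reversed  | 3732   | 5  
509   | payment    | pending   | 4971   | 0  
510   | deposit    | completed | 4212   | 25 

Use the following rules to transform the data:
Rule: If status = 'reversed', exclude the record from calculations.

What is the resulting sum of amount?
33202

Step 1: Identify records where status = 'reversed'
Step 2: The excluded records sum to 3732
Step 3: Original total amount = 36934
Step 4: Remaining total = 36934 - 3732 = 33202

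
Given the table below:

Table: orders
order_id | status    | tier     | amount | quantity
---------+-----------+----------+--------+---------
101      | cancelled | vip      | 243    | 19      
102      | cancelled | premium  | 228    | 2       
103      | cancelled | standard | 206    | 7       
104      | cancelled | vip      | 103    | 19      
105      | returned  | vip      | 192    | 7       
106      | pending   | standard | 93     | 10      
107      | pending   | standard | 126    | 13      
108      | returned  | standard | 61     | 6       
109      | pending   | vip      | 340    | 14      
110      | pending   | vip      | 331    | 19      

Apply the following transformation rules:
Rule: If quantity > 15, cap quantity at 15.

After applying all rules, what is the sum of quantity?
104

Step 1: 3 records have quantity > 15
Step 2: These records originally summed to 57
Step 3: After capping: 3 × 15 = 45
Step 4: Unaffected records sum: 59
Step 5: Final sum = 45 + 59 = 104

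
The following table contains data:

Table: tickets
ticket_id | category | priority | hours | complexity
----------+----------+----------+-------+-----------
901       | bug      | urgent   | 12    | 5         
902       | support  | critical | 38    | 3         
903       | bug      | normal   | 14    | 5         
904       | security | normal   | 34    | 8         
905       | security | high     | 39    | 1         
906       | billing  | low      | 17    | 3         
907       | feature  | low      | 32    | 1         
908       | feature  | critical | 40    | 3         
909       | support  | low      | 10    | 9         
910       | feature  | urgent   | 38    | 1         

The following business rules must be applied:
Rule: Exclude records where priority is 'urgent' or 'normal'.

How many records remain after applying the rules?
6

Step 1: Count records to exclude
  - 2 (urgent) + 2 (normal) = 4 records
Step 2: Total records: 10
Step 3: Remaining = 10 - 4 = 6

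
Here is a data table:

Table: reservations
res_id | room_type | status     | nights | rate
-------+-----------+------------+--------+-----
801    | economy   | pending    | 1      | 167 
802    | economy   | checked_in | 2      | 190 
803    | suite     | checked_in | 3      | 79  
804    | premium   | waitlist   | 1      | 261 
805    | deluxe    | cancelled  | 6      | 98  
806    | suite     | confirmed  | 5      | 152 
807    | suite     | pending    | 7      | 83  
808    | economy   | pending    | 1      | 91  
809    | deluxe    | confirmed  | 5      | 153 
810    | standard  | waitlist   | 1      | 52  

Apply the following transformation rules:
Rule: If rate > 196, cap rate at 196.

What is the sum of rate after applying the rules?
1261

Step 1: 1 records have rate > 196
Step 2: These records originally summed to 261
Step 3: After capping: 1 × 196 = 196
Step 4: Unaffected records sum: 1065
Step 5: Final sum = 196 + 1065 = 1261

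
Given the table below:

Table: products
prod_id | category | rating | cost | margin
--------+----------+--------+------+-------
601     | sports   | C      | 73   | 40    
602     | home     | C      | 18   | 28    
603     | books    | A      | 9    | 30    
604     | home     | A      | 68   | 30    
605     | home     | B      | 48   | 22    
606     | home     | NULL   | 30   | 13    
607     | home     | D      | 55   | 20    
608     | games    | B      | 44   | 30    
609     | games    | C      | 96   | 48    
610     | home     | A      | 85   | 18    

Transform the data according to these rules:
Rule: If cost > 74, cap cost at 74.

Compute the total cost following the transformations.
493

Step 1: 2 records have cost > 74
Step 2: These records originally summed to 181
Step 3: After capping: 2 × 74 = 148
Step 4: Unaffected records sum: 345
Step 5: Final sum = 148 + 345 = 493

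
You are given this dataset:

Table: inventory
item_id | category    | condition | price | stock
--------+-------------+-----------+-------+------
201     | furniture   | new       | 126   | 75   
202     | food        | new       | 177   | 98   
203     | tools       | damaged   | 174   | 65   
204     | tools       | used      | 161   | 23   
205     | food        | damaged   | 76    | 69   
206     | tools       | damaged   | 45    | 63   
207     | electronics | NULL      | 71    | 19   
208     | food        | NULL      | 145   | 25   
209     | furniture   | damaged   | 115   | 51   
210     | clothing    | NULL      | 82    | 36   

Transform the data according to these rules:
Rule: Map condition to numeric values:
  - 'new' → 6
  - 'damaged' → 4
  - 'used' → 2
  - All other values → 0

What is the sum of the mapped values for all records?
30

Step 1: Apply mapping to each record
Step 2: Count by status:
  'new': 2 records × 6 = 12
  'damaged': 4 records × 4 = 16
  'used': 1 records × 2 = 2
Step 3: Sum all mapped values = 30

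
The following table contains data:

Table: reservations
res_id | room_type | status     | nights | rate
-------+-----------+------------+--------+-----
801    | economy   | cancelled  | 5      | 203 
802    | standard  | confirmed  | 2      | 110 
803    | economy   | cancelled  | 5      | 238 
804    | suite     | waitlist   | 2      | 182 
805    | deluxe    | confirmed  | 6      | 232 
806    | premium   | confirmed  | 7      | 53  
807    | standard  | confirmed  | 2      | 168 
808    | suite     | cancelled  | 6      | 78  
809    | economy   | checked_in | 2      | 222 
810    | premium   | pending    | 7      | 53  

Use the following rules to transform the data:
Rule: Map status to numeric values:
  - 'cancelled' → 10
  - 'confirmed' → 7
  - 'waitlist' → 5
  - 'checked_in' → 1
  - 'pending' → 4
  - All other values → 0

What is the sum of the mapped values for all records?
68

Step 1: Apply mapping to each record
Step 2: Count by status:
  'cancelled': 3 records × 10 = 30
  'confirmed': 4 records × 7 = 28
  'waitlist': 1 records × 5 = 5
  'checked_in': 1 records × 1 = 1
  'pending': 1 records × 4 = 4
Step 3: Sum all mapped values = 68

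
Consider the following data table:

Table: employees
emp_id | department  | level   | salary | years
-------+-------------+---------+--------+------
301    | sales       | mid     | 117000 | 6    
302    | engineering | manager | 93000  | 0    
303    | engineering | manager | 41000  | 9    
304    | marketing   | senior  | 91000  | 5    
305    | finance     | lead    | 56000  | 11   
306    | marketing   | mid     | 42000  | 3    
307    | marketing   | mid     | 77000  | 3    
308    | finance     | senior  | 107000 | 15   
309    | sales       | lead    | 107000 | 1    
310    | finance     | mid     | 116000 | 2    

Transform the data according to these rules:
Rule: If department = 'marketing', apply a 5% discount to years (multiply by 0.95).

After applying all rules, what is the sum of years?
54.45

Step 1: Records with department = 'marketing' have total years = 11
Step 2: Apply multiplier: 11 × 0.95 = 10.45
Step 3: Other records total: 44
Step 4: Final sum = 10.45 + 44 = 54.45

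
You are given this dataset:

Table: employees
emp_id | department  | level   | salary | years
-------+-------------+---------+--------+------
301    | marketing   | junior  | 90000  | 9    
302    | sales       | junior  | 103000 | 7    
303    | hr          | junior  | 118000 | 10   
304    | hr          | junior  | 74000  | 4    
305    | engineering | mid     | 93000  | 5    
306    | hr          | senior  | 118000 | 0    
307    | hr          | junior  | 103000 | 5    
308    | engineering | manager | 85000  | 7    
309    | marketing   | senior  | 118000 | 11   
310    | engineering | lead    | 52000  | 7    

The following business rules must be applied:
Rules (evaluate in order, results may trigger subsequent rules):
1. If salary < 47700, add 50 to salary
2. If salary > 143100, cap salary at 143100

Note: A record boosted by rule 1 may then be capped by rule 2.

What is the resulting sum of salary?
954000

Step 1: Apply rule 1 to records with salary < 47700
  - 0 records get bonus of 50
  - Of these, 0 records then exceed 143100 and get capped
Step 2: Apply rule 2 to records with salary > 143100
  - 0 records (original) are capped
Step 3: Calculate final sum = 954000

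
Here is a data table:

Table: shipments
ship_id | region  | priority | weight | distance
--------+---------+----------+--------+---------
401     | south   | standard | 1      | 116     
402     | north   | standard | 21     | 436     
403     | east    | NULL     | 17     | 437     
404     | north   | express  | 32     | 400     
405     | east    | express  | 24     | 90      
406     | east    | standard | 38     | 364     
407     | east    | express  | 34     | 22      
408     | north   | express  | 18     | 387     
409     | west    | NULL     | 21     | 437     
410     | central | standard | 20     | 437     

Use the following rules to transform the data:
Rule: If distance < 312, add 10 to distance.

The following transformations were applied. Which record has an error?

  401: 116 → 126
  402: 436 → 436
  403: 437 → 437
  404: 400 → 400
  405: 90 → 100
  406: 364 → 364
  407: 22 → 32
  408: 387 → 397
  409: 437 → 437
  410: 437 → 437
Record 408 has an error. The correct transformed value should be 387, not 397.

Step 1: Check each record against the rule
Step 2: Record 408 has distance = 387
Step 3: Since 387 >= 312, the bonus should not have been applied
Step 4: Correct value = 387, but claimed value = 397
Conclusion: Record 408 has the error.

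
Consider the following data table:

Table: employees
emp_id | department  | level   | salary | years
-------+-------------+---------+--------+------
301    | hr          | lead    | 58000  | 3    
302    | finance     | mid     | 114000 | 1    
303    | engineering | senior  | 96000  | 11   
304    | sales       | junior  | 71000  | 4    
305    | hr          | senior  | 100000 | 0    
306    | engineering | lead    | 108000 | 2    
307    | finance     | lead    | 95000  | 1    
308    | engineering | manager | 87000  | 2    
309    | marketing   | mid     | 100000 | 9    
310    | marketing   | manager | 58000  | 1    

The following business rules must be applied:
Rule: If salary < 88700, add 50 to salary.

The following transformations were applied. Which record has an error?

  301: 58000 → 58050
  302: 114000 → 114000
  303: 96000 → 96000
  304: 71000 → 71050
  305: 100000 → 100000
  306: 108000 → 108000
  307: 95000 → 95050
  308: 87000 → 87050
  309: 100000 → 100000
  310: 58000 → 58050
Record 307 has an error. The correct transformed value should be 95000, not 95050.

Step 1: Check each record against the rule
Step 2: Record 307 has salary = 95000
Step 3: Since 95000 >= 88700, the bonus should not have been applied
Step 4: Correct value = 95000, but claimed value = 95050
Conclusion: Record 307 has the error.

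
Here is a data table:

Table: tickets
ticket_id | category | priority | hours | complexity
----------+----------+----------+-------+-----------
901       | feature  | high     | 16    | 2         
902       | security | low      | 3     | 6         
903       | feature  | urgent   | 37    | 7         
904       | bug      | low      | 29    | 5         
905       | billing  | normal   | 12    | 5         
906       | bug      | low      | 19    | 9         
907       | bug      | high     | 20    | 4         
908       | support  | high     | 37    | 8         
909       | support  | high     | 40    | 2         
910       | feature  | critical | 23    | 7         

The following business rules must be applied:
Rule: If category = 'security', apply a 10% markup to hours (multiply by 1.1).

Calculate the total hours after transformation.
236.3

Step 1: Records with category = 'security' have total hours = 3
Step 2: Apply multiplier: 3 × 1.1 = 3.3
Step 3: Other records total: 233
Step 4: Final sum = 3.3 + 233 = 236.3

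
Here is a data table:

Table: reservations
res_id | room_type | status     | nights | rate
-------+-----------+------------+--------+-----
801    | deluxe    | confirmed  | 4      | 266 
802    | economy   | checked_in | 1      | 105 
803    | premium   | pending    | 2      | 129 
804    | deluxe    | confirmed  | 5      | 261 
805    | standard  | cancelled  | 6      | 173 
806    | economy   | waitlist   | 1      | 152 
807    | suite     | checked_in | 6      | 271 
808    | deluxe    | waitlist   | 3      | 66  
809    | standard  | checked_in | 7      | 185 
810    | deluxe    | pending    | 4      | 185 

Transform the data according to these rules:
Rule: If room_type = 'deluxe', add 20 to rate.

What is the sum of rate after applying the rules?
1873

Step 1: Count records where room_type = 'deluxe': 4
Step 2: Total bonus added: 4 × 20 = 80
Step 3: Original sum of rate: 1793
Step 4: Final sum = 1793 + 80 = 1873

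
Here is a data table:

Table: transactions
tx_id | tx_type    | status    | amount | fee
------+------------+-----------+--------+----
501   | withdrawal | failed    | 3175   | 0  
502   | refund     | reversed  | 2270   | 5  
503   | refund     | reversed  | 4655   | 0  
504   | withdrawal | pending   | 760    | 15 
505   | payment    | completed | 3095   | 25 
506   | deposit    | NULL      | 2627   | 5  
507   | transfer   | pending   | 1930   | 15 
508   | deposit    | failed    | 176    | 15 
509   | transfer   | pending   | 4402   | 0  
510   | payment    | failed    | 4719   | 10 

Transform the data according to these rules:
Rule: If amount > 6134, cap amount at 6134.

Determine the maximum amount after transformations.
4719

Step 1: Original maximum amount = 4719
Step 2: Check cap of 6134 against maximum
Step 3: No records exceed the cap (max 4719 <= cap 6134), so no capping applies
Step 4: Maximum after transformation = 4719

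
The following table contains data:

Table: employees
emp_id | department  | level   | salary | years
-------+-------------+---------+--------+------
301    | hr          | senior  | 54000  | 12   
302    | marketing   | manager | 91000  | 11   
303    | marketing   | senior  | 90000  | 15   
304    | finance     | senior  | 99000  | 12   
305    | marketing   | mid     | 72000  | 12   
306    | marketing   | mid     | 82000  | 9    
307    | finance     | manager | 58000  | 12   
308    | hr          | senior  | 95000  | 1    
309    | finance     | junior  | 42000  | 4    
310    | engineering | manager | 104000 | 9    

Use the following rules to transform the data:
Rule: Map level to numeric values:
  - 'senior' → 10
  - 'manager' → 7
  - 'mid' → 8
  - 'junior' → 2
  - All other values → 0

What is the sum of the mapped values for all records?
79

Step 1: Apply mapping to each record
Step 2: Count by status:
  'senior': 4 records × 10 = 40
  'manager': 3 records × 7 = 21
  'mid': 2 records × 8 = 16
  'junior': 1 records × 2 = 2
Step 3: Sum all mapped values = 79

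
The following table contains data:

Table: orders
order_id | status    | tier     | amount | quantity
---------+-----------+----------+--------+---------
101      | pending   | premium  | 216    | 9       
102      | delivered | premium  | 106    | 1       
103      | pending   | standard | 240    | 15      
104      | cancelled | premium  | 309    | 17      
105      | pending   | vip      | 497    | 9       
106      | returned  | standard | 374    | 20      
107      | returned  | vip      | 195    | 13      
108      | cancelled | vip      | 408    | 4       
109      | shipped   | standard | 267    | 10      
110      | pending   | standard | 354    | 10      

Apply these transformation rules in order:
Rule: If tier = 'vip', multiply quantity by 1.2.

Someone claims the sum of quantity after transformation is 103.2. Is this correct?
No, the correct result is 113.2.

Step 1: Calculate the correct sum after transformation
Step 2: Apply multiplier 1.2 to records where tier = 'vip'
Step 3: Correct result = 113.2
Step 4: Claimed result = 103.2
Step 5: 113.2 ≠ 103.2
Conclusion: The claimed result is incorrect. The correct answer is 113.2.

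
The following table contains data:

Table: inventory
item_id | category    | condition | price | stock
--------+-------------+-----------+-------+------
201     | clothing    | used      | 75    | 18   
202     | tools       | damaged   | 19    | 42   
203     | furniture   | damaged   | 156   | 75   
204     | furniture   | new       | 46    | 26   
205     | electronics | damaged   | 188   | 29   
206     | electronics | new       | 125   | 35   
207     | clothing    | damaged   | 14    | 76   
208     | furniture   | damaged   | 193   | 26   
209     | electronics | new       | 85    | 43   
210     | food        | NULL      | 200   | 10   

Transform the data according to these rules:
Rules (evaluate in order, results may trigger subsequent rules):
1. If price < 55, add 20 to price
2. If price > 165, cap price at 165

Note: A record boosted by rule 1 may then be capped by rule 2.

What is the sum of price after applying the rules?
1075

Step 1: Apply rule 1 to records with price < 55
  - 3 records get bonus of 20
  - Of these, 0 records then exceed 165 and get capped
Step 2: Apply rule 2 to records with price > 165
  - 3 records (original) are capped
Step 3: Calculate final sum = 1075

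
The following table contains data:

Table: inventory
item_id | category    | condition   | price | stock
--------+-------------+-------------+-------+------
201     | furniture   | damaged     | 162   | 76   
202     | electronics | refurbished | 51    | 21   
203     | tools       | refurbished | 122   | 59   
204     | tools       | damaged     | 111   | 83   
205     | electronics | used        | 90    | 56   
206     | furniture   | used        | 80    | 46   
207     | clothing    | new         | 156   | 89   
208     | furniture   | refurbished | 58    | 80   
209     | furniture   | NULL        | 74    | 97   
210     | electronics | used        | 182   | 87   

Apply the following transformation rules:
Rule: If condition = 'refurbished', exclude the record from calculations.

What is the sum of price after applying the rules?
855

Step 1: Identify records where condition = 'refurbished'
Step 2: The excluded records sum to 231
Step 3: Original total price = 1086
Step 4: Remaining total = 1086 - 231 = 855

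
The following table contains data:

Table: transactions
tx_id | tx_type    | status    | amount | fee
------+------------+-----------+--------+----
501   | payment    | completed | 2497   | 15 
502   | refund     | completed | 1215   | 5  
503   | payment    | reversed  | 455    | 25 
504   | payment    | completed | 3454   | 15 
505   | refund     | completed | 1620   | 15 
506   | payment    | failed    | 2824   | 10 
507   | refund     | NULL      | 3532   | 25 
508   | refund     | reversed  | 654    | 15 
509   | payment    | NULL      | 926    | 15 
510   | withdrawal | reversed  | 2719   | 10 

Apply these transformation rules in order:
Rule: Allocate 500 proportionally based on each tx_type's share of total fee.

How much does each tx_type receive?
payment: 266.67, refund: 200.0, withdrawal: 33.33

Step 1: Calculate total fee = 150
Step 2: Calculate each tx_type's proportion:
  payment: 80/150 = 53.33% → 266.67
  refund: 60/150 = 40.00% → 200.0
  withdrawal: 10/150 = 6.67% → 33.33
Step 3: Verify: sum of allocations ≈ 500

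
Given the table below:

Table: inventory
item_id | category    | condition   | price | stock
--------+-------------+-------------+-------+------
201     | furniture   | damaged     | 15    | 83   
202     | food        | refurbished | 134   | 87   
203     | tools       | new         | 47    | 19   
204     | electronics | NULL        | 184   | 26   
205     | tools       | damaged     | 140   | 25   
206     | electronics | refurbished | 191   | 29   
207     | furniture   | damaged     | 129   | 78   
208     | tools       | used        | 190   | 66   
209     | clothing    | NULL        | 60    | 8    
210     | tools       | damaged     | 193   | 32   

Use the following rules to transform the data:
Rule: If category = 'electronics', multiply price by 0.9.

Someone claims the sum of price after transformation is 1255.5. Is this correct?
No, the correct result is 1245.5.

Step 1: Calculate the correct sum after transformation
Step 2: Apply multiplier 0.9 to records where category = 'electronics'
Step 3: Correct result = 1245.5
Step 4: Claimed result = 1255.5
Step 5: 1245.5 ≠ 1255.5
Conclusion: The claimed result is incorrect. The correct answer is 1245.5.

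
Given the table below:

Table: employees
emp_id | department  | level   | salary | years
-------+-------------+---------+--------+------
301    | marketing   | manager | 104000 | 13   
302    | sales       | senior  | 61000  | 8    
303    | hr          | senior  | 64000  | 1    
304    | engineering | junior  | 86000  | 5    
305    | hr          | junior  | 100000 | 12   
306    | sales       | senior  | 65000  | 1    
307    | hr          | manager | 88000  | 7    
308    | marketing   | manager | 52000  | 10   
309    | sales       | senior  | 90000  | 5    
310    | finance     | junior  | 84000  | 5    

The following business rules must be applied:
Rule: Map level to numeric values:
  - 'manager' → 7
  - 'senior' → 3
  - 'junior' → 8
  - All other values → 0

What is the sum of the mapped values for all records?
57

Step 1: Apply mapping to each record
Step 2: Count by status:
  'manager': 3 records × 7 = 21
  'senior': 4 records × 3 = 12
  'junior': 3 records × 8 = 24
Step 3: Sum all mapped values = 57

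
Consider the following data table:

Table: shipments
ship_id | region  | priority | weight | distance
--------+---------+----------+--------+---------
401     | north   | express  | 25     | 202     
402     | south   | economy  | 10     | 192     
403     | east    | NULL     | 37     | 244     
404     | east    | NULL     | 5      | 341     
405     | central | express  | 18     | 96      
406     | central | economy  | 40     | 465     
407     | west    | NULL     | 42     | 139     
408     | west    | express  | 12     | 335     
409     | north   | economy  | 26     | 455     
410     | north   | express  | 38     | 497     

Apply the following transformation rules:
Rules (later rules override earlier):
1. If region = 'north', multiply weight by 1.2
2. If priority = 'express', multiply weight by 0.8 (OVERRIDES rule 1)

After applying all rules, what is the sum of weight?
239.6

Step 1: Rule 2 takes priority for records with priority = 'express'
  - 4 records: 93 × 0.8 = 74.4
Step 2: Rule 1 applies to remaining records with region = 'north'
  - 1 records: 26 × 1.2 = 31.2
Step 3: Other records unchanged: 134
Step 4: Final sum = 74.4 + 31.2 + 134 = 239.6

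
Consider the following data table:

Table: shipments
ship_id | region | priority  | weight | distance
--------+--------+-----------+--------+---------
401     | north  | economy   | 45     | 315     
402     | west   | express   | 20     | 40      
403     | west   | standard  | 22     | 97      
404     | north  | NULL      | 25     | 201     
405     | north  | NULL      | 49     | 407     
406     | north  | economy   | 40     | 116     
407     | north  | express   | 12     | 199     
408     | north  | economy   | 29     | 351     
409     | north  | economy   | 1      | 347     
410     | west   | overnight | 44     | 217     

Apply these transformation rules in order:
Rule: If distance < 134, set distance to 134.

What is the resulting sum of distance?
2439

Step 1: 3 records have distance < 134
Step 2: These records originally summed to 253
Step 3: After setting to minimum: 3 × 134 = 402
Step 4: Unaffected records sum: 2037
Step 5: Final sum = 402 + 2037 = 2439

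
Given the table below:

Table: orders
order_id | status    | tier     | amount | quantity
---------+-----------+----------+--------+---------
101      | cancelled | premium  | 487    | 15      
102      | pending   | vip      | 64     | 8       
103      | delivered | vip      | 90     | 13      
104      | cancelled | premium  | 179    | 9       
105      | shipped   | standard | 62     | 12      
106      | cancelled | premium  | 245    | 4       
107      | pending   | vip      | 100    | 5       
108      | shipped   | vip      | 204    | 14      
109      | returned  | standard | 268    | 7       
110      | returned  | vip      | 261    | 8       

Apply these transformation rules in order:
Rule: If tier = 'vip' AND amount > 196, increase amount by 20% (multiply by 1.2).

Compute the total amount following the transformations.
2053.0

Step 1: Find records where tier = 'vip' AND amount > 196
Step 2: 2 records match, summing to 465
Step 3: After multiplier: 465 × 1.2 = 558.0
Step 4: Unaffected records sum: 1495
Step 5: Final sum = 558.0 + 1495 = 2053.0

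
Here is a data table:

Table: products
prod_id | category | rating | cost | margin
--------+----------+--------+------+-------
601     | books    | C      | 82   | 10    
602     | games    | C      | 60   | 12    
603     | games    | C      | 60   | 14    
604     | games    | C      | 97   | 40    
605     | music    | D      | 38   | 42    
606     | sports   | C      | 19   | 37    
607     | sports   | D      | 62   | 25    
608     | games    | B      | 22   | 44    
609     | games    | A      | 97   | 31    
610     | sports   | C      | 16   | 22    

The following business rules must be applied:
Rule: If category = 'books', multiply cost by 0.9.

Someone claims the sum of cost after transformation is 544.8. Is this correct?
Yes, the result is correct.

Step 1: Calculate the correct sum after transformation
Step 2: Apply multiplier 0.9 to records where category = 'books'
Step 3: Correct result = 544.8
Step 4: Claimed result = 544.8
Step 5: 544.8 = 544.8 ✓
Conclusion: The claimed result is correct.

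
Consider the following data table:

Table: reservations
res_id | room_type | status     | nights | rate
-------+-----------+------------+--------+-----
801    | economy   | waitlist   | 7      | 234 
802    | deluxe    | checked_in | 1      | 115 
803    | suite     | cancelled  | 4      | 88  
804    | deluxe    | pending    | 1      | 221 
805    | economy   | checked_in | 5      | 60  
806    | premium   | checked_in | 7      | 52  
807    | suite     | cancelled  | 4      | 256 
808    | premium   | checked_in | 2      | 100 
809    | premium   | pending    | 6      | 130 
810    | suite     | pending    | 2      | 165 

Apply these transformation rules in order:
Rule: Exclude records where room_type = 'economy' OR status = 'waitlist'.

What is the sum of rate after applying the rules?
1127

Step 1: Find records where room_type = 'economy' OR status = 'waitlist'
Step 2: 2 records match, summing to 294
Step 3: Original sum: 1421
Step 4: Remaining sum = 1421 - 294 = 1127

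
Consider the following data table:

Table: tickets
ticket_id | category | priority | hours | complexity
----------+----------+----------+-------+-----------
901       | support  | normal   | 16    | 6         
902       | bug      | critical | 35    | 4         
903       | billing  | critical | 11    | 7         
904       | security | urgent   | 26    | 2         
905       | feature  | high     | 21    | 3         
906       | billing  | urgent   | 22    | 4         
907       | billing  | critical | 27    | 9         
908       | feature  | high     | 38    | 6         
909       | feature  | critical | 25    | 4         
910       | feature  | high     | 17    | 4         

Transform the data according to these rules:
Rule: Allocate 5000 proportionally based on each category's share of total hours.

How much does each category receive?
billing: 1260.5, bug: 735.29, feature: 2121.85, security: 546.22, support: 336.13

Step 1: Calculate total hours = 238
Step 2: Calculate each category's proportion:
  billing: 60/238 = 25.21% → 1260.5
  bug: 35/238 = 14.71% → 735.29
  feature: 101/238 = 42.44% → 2121.85
  security: 26/238 = 10.92% → 546.22
  support: 16/238 = 6.72% → 336.13
Step 3: Verify: sum of allocations ≈ 5000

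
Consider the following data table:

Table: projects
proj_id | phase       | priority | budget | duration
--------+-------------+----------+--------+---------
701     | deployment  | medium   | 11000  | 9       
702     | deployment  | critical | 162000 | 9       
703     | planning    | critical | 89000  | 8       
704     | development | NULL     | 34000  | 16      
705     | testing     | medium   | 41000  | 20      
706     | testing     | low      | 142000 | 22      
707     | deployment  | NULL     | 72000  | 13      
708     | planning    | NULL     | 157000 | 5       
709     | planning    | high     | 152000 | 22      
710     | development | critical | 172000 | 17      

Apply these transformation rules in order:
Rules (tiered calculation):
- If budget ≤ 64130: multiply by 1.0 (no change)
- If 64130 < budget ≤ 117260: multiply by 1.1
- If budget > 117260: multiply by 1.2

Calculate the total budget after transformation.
1205100.0

Step 1: Tier 1 (budget ≤ 64130): 3 records, sum = 86000 × 1.0 = 86000.0
Step 2: Tier 2 (64130 < budget ≤ 117260): 2 records, sum = 161000 × 1.1 = 177100.0
Step 3: Tier 3 (budget > 117260): 5 records, sum = 785000 × 1.2 = 942000.0
Step 4: Final sum = 86000.0 + 177100.0 + 942000.0 = 1205100.0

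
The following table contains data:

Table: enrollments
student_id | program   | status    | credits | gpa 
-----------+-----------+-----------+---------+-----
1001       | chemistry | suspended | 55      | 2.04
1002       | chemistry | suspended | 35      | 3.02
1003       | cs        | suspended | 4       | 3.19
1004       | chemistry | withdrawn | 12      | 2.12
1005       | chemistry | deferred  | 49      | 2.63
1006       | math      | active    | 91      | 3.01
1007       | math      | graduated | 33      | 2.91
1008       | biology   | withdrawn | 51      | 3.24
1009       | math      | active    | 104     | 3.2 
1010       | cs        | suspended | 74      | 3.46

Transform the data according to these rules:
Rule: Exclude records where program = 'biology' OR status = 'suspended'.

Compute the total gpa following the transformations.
13.87

Step 1: Find records where program = 'biology' OR status = 'suspended'
Step 2: 5 records match, summing to 14.95
Step 3: Original sum: 28.82
Step 4: Remaining sum = 28.82 - 14.95 = 13.87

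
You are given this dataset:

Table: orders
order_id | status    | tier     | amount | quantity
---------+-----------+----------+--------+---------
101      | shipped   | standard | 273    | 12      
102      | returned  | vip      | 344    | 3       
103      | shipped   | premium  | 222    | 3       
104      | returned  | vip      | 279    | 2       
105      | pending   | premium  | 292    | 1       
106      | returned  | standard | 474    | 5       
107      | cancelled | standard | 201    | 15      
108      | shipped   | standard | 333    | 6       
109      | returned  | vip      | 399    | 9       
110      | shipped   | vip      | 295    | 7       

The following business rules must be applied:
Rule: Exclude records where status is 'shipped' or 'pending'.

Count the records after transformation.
5

Step 1: Count records to exclude
  - 4 (shipped) + 1 (pending) = 5 records
Step 2: Total records: 10
Step 3: Remaining = 10 - 5 = 5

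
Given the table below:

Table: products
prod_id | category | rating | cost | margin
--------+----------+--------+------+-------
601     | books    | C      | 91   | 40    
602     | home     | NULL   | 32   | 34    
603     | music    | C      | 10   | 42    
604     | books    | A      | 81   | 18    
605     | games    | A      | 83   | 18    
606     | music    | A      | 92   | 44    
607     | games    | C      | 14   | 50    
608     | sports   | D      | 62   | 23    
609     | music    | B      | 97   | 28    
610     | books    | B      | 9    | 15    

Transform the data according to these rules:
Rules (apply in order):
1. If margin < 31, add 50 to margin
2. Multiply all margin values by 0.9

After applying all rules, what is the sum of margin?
505.8

Step 1: Apply Rule 1 - Add 50 to records with margin < 31
  - 5 records affected: 102 + (5 × 50) = 352
  - Unaffected records: 210
  - Sum after Rule 1: 562
Step 2: Apply Rule 2 - Multiply all by 0.9
  - 562 × 0.9 = 505.8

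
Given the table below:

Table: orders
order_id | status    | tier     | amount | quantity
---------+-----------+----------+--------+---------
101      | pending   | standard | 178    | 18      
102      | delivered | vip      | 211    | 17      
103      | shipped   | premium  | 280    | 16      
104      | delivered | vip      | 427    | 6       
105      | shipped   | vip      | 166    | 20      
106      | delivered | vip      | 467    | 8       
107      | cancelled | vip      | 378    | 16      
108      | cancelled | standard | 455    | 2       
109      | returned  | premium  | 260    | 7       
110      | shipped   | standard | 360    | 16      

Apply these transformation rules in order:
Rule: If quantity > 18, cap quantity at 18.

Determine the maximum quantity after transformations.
18

Step 1: Original maximum quantity = 20
Step 2: Apply cap at 18
Step 3: 1 records had quantity > 18 and were capped
Step 4: Maximum after transformation = 18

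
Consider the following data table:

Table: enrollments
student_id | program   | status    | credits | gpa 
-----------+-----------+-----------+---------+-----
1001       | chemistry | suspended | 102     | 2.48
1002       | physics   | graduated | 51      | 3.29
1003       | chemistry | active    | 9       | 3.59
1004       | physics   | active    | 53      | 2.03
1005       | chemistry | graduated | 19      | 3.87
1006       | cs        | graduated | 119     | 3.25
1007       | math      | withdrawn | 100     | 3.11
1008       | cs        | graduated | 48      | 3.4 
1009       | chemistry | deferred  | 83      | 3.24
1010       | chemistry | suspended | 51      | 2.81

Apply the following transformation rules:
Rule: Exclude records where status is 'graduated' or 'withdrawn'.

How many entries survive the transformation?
5

Step 1: Count records to exclude
  - 4 (graduated) + 1 (withdrawn) = 5 records
Step 2: Total records: 10
Step 3: Remaining = 10 - 5 = 5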